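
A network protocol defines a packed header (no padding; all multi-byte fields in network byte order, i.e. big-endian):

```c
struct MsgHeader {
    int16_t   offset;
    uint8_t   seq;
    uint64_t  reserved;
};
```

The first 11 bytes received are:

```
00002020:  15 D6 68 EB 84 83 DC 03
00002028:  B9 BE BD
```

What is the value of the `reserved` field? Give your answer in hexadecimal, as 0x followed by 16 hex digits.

0xEB8483DC03B9BEBD

`reserved` follows `offset` (2 B), `seq` (1 B), so it starts at offset 2 + 1 = 3 and occupies 8 bytes.
Bytes at offsets 3..10: EB 84 83 DC 03 B9 BE BD.
Big-endian: lowest address holds the most-significant byte.
The bytes are already most-significant first: 0xEB8483DC03B9BEBD.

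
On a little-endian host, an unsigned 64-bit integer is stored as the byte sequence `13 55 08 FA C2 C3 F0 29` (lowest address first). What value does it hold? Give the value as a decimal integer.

3022130592151524627

Little-endian stores the least-significant byte at the lowest address.
Reassemble most-significant byte first: 29 F0 C3 C2 FA 08 55 13 → 0x29F0C3C2FA085513.
0x29F0C3C2FA085513 = 3022130592151524627.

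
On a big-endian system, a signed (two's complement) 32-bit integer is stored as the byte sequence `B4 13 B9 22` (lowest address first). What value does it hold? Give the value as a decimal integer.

-1273775838

Big-endian stores the most-significant byte at the lowest address.
The bytes are already most-significant first: 0xB413B922.
Top bit is set, so as a signed 32-bit value this is 0xB413B922 − 2^32 = -1273775838.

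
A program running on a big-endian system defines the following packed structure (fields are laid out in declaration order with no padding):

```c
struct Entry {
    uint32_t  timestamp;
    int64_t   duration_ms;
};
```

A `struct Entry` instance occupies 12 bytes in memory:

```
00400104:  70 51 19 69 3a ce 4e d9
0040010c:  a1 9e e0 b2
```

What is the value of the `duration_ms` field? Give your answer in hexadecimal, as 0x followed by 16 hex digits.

0x3ACE4ED9A19EE0B2

`duration_ms` follows `timestamp` (4 bytes), so it starts at byte offset 4 and occupies 8 bytes.
Bytes at offsets 4..11: 3A CE 4E D9 A1 9E E0 B2.
Big-endian: lowest address holds the most-significant byte.
The bytes are already most-significant first: 0x3ACE4ED9A19EE0B2.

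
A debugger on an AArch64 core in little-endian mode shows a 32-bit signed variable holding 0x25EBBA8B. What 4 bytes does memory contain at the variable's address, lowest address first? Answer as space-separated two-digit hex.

Split into bytes (most-significant first): 25 EB BA 8B.
Little-endian stores the least-significant byte at the lowest address.
So at ascending addresses the bytes are 8B BA EB 25.

8B BA EB 25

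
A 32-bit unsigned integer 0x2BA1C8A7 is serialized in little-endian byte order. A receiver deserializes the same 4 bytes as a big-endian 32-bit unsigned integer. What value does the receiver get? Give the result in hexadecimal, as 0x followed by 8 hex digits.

Stored little-endian, the bytes at ascending addresses are A7 C8 A1 2B.
Read back as big-endian, the last byte is least significant, giving 0xA7C8A12B.

0xA7C8A12B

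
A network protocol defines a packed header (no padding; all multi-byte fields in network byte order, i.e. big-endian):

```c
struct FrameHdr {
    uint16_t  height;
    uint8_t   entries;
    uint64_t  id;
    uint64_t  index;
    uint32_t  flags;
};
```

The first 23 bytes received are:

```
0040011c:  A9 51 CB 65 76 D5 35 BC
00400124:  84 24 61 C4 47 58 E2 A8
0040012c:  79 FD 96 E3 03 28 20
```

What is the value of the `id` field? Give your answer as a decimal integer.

`id` follows `height` (2 B), `entries` (1 B), so it starts at offset 2 + 1 = 3 and occupies 8 bytes.
Bytes at offsets 3..10: 65 76 D5 35 BC 84 24 61.
In big-endian order the high byte comes first in memory.
The bytes are already most-significant first: 0x6576D535BC842461.
0x6576D535BC842461 = 7311265471855338593.

7311265471855338593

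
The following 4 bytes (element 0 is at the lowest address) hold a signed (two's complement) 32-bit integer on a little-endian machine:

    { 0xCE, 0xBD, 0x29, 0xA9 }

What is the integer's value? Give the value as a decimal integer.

Little-endian: lowest address holds the least-significant byte.
Reassemble most-significant byte first: A9 29 BD CE → 0xA929BDCE.
Top bit is set, so as a signed 32-bit value this is 0xA929BDCE − 2^32 = -1456882226.

-1456882226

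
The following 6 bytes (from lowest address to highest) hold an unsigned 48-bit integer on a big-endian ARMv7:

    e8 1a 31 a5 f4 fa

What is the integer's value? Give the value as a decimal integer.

Big-endian: lowest address holds the most-significant byte.
The bytes are already most-significant first: 0xE81A31A5F4FA.
0xE81A31A5F4FA = 255199199753466.

255199199753466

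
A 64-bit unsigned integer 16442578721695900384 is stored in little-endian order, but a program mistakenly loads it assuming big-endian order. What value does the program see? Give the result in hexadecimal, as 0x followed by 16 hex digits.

16442578721695900384 in 64-bit hexadecimal is 0xE42FC63B1A14A2E0.
Stored little-endian, the bytes at ascending addresses are E0 A2 14 1A 3B C6 2F E4.
Read back as big-endian, the last byte is least significant, giving 0xE0A2141A3BC62FE4.

0xE0A2141A3BC62FE4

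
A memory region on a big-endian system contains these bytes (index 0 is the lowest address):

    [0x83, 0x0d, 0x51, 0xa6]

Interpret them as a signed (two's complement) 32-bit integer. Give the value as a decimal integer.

-2096279130

Big-endian: lowest address holds the most-significant byte.
The bytes are already most-significant first: 0x830D51A6.
Top bit is set, so as a signed 32-bit value this is 0x830D51A6 − 2^32 = -2096279130.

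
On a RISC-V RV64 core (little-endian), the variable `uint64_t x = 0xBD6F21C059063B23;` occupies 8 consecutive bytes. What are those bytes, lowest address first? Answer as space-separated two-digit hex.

23 3B 06 59 C0 21 6F BD

Split into bytes (most-significant first): BD 6F 21 C0 59 06 3B 23.
In little-endian order the low byte comes first in memory.
So at ascending addresses the bytes are 23 3B 06 59 C0 21 6F BD.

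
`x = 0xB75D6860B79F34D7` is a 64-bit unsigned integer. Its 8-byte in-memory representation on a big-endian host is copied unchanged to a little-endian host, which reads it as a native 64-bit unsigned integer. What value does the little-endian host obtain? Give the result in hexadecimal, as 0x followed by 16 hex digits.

Stored big-endian, the bytes at ascending addresses are B7 5D 68 60 B7 9F 34 D7.
Read back as little-endian, the first byte is least significant, giving 0xD7349FB760685DB7.

0xD7349FB760685DB7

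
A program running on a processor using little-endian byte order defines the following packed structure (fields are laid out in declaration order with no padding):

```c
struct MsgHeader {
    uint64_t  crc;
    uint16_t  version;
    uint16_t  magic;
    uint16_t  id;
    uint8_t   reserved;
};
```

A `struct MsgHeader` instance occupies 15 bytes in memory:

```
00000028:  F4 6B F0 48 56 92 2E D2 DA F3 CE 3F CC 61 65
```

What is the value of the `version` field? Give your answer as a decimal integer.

62426

`version` follows `crc` (8 bytes), so it starts at byte offset 8 and occupies 2 bytes.
Bytes at offsets 8..9: DA F3.
Little-endian stores the least-significant byte at the lowest address.
Reassemble most-significant byte first: F3 DA → 0xF3DA.
0xF3DA = 62426.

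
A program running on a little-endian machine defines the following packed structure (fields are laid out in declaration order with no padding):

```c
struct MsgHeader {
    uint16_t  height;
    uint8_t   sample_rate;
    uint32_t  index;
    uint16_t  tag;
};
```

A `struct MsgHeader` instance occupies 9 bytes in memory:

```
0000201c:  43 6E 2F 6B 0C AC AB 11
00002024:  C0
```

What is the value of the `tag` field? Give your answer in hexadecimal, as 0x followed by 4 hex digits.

`tag` follows `height` (2 B), `sample_rate` (1 B), `index` (4 B), so it starts at offset 2 + 1 + 4 = 7 and occupies 2 bytes.
Bytes at offsets 7..8: 11 C0.
In little-endian order the low byte comes first in memory.
Reassemble most-significant byte first: C0 11 → 0xC011.

0xC011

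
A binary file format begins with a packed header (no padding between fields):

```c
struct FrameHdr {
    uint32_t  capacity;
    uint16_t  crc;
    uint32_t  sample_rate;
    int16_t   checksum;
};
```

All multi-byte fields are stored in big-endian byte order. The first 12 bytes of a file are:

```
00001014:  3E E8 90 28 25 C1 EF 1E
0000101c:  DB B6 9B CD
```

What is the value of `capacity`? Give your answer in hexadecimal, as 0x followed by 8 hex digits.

0x3EE89028

`capacity` is the first field, at byte offset 0, occupying 4 bytes.
Bytes at offsets 0..3: 3E E8 90 28.
In big-endian order the high byte comes first in memory.
The bytes are already most-significant first: 0x3EE89028.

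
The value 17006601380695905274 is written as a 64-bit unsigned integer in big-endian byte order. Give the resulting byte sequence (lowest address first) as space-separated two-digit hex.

EC 03 95 D9 D5 0C 13 FA

17006601380695905274 in hexadecimal, padded to 64 bits, is 0xEC0395D9D50C13FA.
Split into bytes (most-significant first): EC 03 95 D9 D5 0C 13 FA.
Big-endian: lowest address holds the most-significant byte.
So the memory order matches the most-significant-first order: EC 03 95 D9 D5 0C 13 FA.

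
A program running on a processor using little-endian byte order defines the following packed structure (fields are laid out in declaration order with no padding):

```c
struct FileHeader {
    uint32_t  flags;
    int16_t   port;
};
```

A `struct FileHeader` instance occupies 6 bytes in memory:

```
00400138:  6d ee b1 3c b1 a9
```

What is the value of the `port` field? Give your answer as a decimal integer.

-22095

`port` follows `flags` (4 bytes), so it starts at byte offset 4 and occupies 2 bytes.
Bytes at offsets 4..5: B1 A9.
In little-endian order the low byte comes first in memory.
Reassemble most-significant byte first: A9 B1 → 0xA9B1.
Top bit is set, so as a signed 16-bit value this is 0xA9B1 − 2^16 = -22095.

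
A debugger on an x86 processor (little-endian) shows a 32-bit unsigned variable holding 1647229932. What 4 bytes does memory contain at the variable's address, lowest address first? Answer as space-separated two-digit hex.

EC BB 2E 62

1647229932 in hexadecimal, padded to 32 bits, is 0x622EBBEC.
Split into bytes (most-significant first): 62 2E BB EC.
In little-endian order the low byte comes first in memory.
So at ascending addresses the bytes are EC BB 2E 62.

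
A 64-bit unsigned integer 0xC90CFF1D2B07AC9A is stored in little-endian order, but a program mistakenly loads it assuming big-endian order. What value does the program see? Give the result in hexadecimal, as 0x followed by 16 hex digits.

Stored little-endian, the bytes at ascending addresses are 9A AC 07 2B 1D FF 0C C9.
Read back as big-endian, the last byte is least significant, giving 0x9AAC072B1DFF0CC9.

0x9AAC072B1DFF0CC9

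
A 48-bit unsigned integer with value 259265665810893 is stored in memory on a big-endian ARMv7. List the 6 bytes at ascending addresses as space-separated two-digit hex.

EB CC FD E9 C1 CD

259265665810893 in hexadecimal, padded to 48 bits, is 0xEBCCFDE9C1CD.
Split into bytes (most-significant first): EB CC FD E9 C1 CD.
Big-endian: lowest address holds the most-significant byte.
So the memory order matches the most-significant-first order: EB CC FD E9 C1 CD.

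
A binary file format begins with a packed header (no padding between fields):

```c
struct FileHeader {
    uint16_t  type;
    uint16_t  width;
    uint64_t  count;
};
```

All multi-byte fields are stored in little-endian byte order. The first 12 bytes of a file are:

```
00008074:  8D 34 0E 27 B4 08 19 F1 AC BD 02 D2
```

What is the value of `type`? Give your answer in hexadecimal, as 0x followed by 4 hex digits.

0x348D

`type` is the first field, at byte offset 0, occupying 2 bytes.
Bytes at offsets 0..1: 8D 34.
In little-endian order the low byte comes first in memory.
Reassemble most-significant byte first: 34 8D → 0x348D.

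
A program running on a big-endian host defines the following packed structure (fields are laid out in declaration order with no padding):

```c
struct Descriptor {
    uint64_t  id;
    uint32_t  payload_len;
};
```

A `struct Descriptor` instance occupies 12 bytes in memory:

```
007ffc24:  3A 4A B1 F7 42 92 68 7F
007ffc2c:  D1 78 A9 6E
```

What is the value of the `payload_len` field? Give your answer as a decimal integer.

3514345838

`payload_len` follows `id` (8 bytes), so it starts at byte offset 8 and occupies 4 bytes.
Bytes at offsets 8..11: D1 78 A9 6E.
Big-endian: lowest address holds the most-significant byte.
The bytes are already most-significant first: 0xD178A96E.
0xD178A96E = 3514345838.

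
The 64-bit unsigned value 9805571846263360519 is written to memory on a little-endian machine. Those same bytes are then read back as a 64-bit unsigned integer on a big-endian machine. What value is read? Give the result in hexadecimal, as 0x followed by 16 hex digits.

0x074C195CA4631488

9805571846263360519 in 64-bit hexadecimal is 0x881463A45C194C07.
Stored little-endian, the bytes at ascending addresses are 07 4C 19 5C A4 63 14 88.
Read back as big-endian, the last byte is least significant, giving 0x074C195CA4631488.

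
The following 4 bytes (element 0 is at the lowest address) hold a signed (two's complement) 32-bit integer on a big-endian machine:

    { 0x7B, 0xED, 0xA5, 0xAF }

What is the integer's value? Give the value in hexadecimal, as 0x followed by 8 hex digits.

0x7BEDA5AF

In big-endian order the high byte comes first in memory.
The bytes are already most-significant first: 0x7BEDA5AF.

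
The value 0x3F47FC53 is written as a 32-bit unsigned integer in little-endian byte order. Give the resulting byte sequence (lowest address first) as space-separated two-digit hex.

Split into bytes (most-significant first): 3F 47 FC 53.
Little-endian stores the least-significant byte at the lowest address.
So at ascending addresses the bytes are 53 FC 47 3F.

53 FC 47 3F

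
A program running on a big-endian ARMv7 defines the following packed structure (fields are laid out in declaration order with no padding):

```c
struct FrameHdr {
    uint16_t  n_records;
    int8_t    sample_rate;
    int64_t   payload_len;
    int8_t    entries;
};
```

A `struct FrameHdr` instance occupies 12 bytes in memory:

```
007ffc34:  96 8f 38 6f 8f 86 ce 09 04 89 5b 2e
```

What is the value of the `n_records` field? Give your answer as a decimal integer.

38543

`n_records` is the first field, at byte offset 0, occupying 2 bytes.
Bytes at offsets 0..1: 96 8F.
Big-endian: lowest address holds the most-significant byte.
The bytes are already most-significant first: 0x968F.
0x968F = 38543.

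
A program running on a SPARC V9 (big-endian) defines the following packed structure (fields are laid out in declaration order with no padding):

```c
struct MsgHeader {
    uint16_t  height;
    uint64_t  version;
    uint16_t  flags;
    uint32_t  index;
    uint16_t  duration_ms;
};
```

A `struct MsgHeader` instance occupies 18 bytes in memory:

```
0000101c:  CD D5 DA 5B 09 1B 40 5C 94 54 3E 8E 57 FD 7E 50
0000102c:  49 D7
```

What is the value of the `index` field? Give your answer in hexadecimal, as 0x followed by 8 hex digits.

0x57FD7E50

`index` follows `height` (2 B), `version` (8 B), `flags` (2 B), so it starts at offset 2 + 8 + 2 = 12 and occupies 4 bytes.
Bytes at offsets 12..15: 57 FD 7E 50.
In big-endian order the high byte comes first in memory.
The bytes are already most-significant first: 0x57FD7E50.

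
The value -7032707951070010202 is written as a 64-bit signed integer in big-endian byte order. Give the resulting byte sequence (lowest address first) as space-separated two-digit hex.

Two's complement of -7032707951070010202 in 64 bits: 7032707951070010202 = 0x6199329EE097DB5A; invert → 0x9E66CD611F6824A5; add 1 → 0x9E66CD611F6824A6.
Split into bytes (most-significant first): 9E 66 CD 61 1F 68 24 A6.
Big-endian stores the most-significant byte at the lowest address.
So the memory order matches the most-significant-first order: 9E 66 CD 61 1F 68 24 A6.

9E 66 CD 61 1F 68 24 A6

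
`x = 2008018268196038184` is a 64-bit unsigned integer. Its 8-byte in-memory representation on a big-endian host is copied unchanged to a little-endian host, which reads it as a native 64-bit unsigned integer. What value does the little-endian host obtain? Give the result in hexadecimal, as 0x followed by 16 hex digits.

0x28E651DAF9E9DD1B

2008018268196038184 in 64-bit hexadecimal is 0x1BDDE9F9DA51E628.
Stored big-endian, the bytes at ascending addresses are 1B DD E9 F9 DA 51 E6 28.
Read back as little-endian, the first byte is least significant, giving 0x28E651DAF9E9DD1B.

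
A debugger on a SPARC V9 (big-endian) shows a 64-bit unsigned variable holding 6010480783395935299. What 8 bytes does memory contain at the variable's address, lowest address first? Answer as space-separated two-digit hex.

6010480783395935299 in hexadecimal, padded to 64 bits, is 0x5369846D77A05443.
Split into bytes (most-significant first): 53 69 84 6D 77 A0 54 43.
Big-endian: lowest address holds the most-significant byte.
So the memory order matches the most-significant-first order: 53 69 84 6D 77 A0 54 43.

53 69 84 6D 77 A0 54 43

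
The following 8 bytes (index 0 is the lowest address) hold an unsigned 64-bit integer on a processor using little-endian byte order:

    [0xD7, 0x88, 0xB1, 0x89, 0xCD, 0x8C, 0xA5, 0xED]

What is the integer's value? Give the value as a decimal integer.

In little-endian order the low byte comes first in memory.
Reassemble most-significant byte first: ED A5 8C CD 89 B1 88 D7 → 0xEDA58CCD89B188D7.
0xEDA58CCD89B188D7 = 17124247972552476887.

17124247972552476887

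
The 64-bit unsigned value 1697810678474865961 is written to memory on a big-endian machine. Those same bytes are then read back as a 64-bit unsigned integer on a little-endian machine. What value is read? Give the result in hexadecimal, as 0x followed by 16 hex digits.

0x29FD5B12D1D58F17

1697810678474865961 in 64-bit hexadecimal is 0x178FD5D1125BFD29.
Stored big-endian, the bytes at ascending addresses are 17 8F D5 D1 12 5B FD 29.
Read back as little-endian, the first byte is least significant, giving 0x29FD5B12D1D58F17.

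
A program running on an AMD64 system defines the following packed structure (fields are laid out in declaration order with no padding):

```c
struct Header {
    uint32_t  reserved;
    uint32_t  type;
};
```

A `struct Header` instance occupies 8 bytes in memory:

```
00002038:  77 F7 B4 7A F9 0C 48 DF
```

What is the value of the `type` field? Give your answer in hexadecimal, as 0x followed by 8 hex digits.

0xDF480CF9

`type` follows `reserved` (4 bytes), so it starts at byte offset 4 and occupies 4 bytes.
Bytes at offsets 4..7: F9 0C 48 DF.
Little-endian: lowest address holds the least-significant byte.
Reassemble most-significant byte first: DF 48 0C F9 → 0xDF480CF9.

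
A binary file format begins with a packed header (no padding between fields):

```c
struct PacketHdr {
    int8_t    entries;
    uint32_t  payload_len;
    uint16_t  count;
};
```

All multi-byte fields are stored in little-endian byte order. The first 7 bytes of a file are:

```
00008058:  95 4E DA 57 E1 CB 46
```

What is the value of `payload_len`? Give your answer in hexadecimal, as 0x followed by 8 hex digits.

`payload_len` follows `entries` (1 byte), so it starts at byte offset 1 and occupies 4 bytes.
Bytes at offsets 1..4: 4E DA 57 E1.
In little-endian order the low byte comes first in memory.
Reassemble most-significant byte first: E1 57 DA 4E → 0xE157DA4E.

0xE157DA4E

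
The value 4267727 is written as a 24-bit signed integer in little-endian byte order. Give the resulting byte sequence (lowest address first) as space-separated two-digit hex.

CF 1E 41

4267727 in hexadecimal, padded to 24 bits, is 0x411ECF.
Split into bytes (most-significant first): 41 1E CF.
In little-endian order the low byte comes first in memory.
So at ascending addresses the bytes are CF 1E 41.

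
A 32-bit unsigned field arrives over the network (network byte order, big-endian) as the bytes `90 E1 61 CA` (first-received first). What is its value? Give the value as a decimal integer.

Big-endian stores the most-significant byte at the lowest address.
The bytes are already most-significant first: 0x90E161CA.
0x90E161CA = 2430689738.

2430689738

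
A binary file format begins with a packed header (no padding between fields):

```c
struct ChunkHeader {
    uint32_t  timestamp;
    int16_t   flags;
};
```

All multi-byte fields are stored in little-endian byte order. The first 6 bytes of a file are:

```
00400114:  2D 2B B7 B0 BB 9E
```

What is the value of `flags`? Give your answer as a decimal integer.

`flags` follows `timestamp` (4 bytes), so it starts at byte offset 4 and occupies 2 bytes.
Bytes at offsets 4..5: BB 9E.
Little-endian stores the least-significant byte at the lowest address.
Reassemble most-significant byte first: 9E BB → 0x9EBB.
Top bit is set, so as a signed 16-bit value this is 0x9EBB − 2^16 = -24901.

-24901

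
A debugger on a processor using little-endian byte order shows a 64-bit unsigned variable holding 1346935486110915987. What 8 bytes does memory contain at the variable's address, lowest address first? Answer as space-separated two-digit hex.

1346935486110915987 in hexadecimal, padded to 64 bits, is 0x12B146B031025D93.
Split into bytes (most-significant first): 12 B1 46 B0 31 02 5D 93.
In little-endian order the low byte comes first in memory.
So at ascending addresses the bytes are 93 5D 02 31 B0 46 B1 12.

93 5D 02 31 B0 46 B1 12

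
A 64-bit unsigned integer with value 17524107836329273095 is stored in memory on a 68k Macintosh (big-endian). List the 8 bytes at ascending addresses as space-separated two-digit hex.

F3 32 23 3A FE 0B A7 07

17524107836329273095 in hexadecimal, padded to 64 bits, is 0xF332233AFE0BA707.
Split into bytes (most-significant first): F3 32 23 3A FE 0B A7 07.
In big-endian order the high byte comes first in memory.
So the memory order matches the most-significant-first order: F3 32 23 3A FE 0B A7 07.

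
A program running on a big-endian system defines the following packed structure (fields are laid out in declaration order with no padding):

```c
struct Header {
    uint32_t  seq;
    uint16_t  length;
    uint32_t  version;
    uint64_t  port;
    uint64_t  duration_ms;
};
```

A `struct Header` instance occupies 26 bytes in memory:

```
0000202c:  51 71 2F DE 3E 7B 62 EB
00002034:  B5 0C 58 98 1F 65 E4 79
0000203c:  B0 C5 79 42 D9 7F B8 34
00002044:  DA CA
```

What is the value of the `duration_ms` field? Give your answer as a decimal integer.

`duration_ms` follows `seq` (4 B), `length` (2 B), `version` (4 B), `port` (8 B), so it starts at offset 4 + 2 + 4 + 8 = 18 and occupies 8 bytes.
Bytes at offsets 18..25: 79 42 D9 7F B8 34 DA CA.
In big-endian order the high byte comes first in memory.
The bytes are already most-significant first: 0x7942D97FB834DACA.
0x7942D97FB834DACA = 8737785369626729162.

8737785369626729162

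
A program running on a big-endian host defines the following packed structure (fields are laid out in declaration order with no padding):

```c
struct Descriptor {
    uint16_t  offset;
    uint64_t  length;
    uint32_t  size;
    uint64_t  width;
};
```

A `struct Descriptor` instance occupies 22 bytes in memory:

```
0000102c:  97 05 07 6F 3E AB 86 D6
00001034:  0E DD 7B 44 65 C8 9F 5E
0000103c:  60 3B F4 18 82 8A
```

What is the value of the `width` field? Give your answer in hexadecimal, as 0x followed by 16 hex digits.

`width` follows `offset` (2 B), `length` (8 B), `size` (4 B), so it starts at offset 2 + 8 + 4 = 14 and occupies 8 bytes.
Bytes at offsets 14..21: 9F 5E 60 3B F4 18 82 8A.
Big-endian: lowest address holds the most-significant byte.
The bytes are already most-significant first: 0x9F5E603BF418828A.

0x9F5E603BF418828A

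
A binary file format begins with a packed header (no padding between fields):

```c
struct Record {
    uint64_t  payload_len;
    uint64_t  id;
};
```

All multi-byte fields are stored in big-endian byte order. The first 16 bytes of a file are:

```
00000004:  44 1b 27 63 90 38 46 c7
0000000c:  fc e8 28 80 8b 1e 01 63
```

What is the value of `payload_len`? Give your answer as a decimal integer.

4907559527525140167

`payload_len` is the first field, at byte offset 0, occupying 8 bytes.
Bytes at offsets 0..7: 44 1B 27 63 90 38 46 C7.
Big-endian stores the most-significant byte at the lowest address.
The bytes are already most-significant first: 0x441B2763903846C7.
0x441B2763903846C7 = 4907559527525140167.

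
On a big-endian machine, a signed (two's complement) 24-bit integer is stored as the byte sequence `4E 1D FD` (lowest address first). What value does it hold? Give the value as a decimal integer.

5119485

In big-endian order the high byte comes first in memory.
The bytes are already most-significant first: 0x4E1DFD.
0x4E1DFD = 5119485.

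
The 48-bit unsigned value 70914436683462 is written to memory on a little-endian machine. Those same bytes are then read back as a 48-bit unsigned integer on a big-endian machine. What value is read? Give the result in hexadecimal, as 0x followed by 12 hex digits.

70914436683462 in 48-bit hexadecimal is 0x407F0DCED6C6.
Stored little-endian, the bytes at ascending addresses are C6 D6 CE 0D 7F 40.
Read back as big-endian, the last byte is least significant, giving 0xC6D6CE0D7F40.

0xC6D6CE0D7F40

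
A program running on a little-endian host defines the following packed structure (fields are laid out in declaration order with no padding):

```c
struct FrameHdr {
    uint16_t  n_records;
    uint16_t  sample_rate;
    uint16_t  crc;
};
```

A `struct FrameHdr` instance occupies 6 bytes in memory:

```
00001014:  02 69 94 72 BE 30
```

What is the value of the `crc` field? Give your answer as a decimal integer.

`crc` follows `n_records` (2 B), `sample_rate` (2 B), so it starts at offset 2 + 2 = 4 and occupies 2 bytes.
Bytes at offsets 4..5: BE 30.
Little-endian: lowest address holds the least-significant byte.
Reassemble most-significant byte first: 30 BE → 0x30BE.
0x30BE = 12478.

12478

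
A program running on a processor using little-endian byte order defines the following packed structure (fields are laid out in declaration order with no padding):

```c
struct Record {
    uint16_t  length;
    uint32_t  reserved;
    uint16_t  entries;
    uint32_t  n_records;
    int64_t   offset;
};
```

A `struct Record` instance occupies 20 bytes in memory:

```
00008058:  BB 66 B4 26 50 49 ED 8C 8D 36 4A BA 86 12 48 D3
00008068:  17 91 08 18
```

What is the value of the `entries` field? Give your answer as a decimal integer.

36077

`entries` follows `length` (2 B), `reserved` (4 B), so it starts at offset 2 + 4 = 6 and occupies 2 bytes.
Bytes at offsets 6..7: ED 8C.
Little-endian stores the least-significant byte at the lowest address.
Reassemble most-significant byte first: 8C ED → 0x8CED.
0x8CED = 36077.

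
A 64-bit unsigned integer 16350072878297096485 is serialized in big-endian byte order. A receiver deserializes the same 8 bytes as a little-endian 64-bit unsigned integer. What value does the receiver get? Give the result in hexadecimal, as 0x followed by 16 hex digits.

0x25A1A50AA820E7E2

16350072878297096485 in 64-bit hexadecimal is 0xE2E720A80AA5A125.
Stored big-endian, the bytes at ascending addresses are E2 E7 20 A8 0A A5 A1 25.
Read back as little-endian, the first byte is least significant, giving 0x25A1A50AA820E7E2.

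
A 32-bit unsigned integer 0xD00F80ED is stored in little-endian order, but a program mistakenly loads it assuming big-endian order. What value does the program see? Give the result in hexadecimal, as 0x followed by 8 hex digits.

Stored little-endian, the bytes at ascending addresses are ED 80 0F D0.
Read back as big-endian, the last byte is least significant, giving 0xED800FD0.

0xED800FD0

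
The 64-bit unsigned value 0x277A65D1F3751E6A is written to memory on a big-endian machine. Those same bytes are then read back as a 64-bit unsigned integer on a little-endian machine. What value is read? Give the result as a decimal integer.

Stored big-endian, the bytes at ascending addresses are 27 7A 65 D1 F3 75 1E 6A.
Read back as little-endian, the first byte is least significant, giving 0x6A1E75F3D1657A27.
0x6A1E75F3D1657A27 = 7646678907372272167.

7646678907372272167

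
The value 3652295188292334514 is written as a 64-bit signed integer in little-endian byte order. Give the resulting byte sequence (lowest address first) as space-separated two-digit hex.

3652295188292334514 in hexadecimal, padded to 64 bits, is 0x32AF8F1F810873B2.
Split into bytes (most-significant first): 32 AF 8F 1F 81 08 73 B2.
In little-endian order the low byte comes first in memory.
So at ascending addresses the bytes are B2 73 08 81 1F 8F AF 32.

B2 73 08 81 1F 8F AF 32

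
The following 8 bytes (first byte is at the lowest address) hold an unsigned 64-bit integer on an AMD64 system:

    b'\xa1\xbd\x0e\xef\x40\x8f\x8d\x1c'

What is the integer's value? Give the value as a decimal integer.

2057458113829584289

Little-endian stores the least-significant byte at the lowest address.
Reassemble most-significant byte first: 1C 8D 8F 40 EF 0E BD A1 → 0x1C8D8F40EF0EBDA1.
0x1C8D8F40EF0EBDA1 = 2057458113829584289.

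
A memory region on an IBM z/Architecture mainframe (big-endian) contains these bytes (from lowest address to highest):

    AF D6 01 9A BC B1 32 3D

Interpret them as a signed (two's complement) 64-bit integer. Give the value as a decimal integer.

-5776427707953761731

Big-endian stores the most-significant byte at the lowest address.
The bytes are already most-significant first: 0xAFD6019ABCB1323D.
Top bit is set, so as a signed 64-bit value this is 0xAFD6019ABCB1323D − 2^64 = -5776427707953761731.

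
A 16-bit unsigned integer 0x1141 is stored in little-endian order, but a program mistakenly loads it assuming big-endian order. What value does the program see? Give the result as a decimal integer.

Stored little-endian, the bytes at ascending addresses are 41 11.
Read back as big-endian, the last byte is least significant, giving 0x4111.
0x4111 = 16657.

16657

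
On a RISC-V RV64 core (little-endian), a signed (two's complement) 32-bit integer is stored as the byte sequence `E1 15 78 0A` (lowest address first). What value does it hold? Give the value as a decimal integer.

175642081

In little-endian order the low byte comes first in memory.
Reassemble most-significant byte first: 0A 78 15 E1 → 0x0A7815E1.
0x0A7815E1 = 175642081.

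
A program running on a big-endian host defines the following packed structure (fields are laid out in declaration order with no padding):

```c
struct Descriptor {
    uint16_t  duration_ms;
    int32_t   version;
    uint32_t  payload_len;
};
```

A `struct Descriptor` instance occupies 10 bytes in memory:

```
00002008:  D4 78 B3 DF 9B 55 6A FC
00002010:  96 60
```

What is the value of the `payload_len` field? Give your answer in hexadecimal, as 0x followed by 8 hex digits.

0x6AFC9660

`payload_len` follows `duration_ms` (2 B), `version` (4 B), so it starts at offset 2 + 4 = 6 and occupies 4 bytes.
Bytes at offsets 6..9: 6A FC 96 60.
In big-endian order the high byte comes first in memory.
The bytes are already most-significant first: 0x6AFC9660.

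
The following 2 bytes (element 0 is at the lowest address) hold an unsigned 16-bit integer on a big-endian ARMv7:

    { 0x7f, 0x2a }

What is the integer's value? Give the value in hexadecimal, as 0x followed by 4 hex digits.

In big-endian order the high byte comes first in memory.
The bytes are already most-significant first: 0x7F2A.

0x7F2A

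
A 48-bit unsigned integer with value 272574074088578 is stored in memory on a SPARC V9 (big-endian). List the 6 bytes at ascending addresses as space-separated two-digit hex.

F7 E7 98 DC 6C 82

272574074088578 in hexadecimal, padded to 48 bits, is 0xF7E798DC6C82.
Split into bytes (most-significant first): F7 E7 98 DC 6C 82.
Big-endian: lowest address holds the most-significant byte.
So the memory order matches the most-significant-first order: F7 E7 98 DC 6C 82.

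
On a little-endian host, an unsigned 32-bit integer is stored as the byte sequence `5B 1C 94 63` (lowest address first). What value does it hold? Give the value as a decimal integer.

1670650971

In little-endian order the low byte comes first in memory.
Reassemble most-significant byte first: 63 94 1C 5B → 0x63941C5B.
0x63941C5B = 1670650971.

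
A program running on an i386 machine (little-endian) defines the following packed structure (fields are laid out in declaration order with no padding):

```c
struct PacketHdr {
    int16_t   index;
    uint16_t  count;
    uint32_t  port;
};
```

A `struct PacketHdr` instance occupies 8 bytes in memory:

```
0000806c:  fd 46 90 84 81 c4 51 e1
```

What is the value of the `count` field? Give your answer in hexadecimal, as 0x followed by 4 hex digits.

0x8490

`count` follows `index` (2 bytes), so it starts at byte offset 2 and occupies 2 bytes.
Bytes at offsets 2..3: 90 84.
Little-endian stores the least-significant byte at the lowest address.
Reassemble most-significant byte first: 84 90 → 0x8490.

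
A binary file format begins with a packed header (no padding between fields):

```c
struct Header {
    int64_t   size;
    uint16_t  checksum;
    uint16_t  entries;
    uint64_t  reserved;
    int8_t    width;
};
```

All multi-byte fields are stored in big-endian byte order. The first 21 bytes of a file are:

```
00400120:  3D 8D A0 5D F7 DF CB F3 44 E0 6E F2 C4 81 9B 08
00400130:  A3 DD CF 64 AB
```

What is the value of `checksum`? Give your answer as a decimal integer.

17632

`checksum` follows `size` (8 bytes), so it starts at byte offset 8 and occupies 2 bytes.
Bytes at offsets 8..9: 44 E0.
In big-endian order the high byte comes first in memory.
The bytes are already most-significant first: 0x44E0.
0x44E0 = 17632.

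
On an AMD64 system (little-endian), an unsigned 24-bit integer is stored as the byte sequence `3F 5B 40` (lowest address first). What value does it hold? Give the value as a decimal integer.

4217663

Little-endian stores the least-significant byte at the lowest address.
Reassemble most-significant byte first: 40 5B 3F → 0x405B3F.
0x405B3F = 4217663.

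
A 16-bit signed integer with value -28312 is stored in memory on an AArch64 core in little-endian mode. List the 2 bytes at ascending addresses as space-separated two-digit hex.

68 91

Two's complement of -28312 in 16 bits: 28312 = 0x6E98; invert → 0x9167; add 1 → 0x9168.
Split into bytes (most-significant first): 91 68.
In little-endian order the low byte comes first in memory.
So at ascending addresses the bytes are 68 91.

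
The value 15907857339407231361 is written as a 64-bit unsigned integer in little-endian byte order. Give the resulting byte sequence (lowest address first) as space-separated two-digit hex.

81 69 F5 7C F7 0F C4 DC

15907857339407231361 in hexadecimal, padded to 64 bits, is 0xDCC40FF77CF56981.
Split into bytes (most-significant first): DC C4 0F F7 7C F5 69 81.
Little-endian: lowest address holds the least-significant byte.
So at ascending addresses the bytes are 81 69 F5 7C F7 0F C4 DC.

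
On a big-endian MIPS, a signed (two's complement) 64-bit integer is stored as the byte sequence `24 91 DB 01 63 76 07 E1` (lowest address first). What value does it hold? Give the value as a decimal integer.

Big-endian: lowest address holds the most-significant byte.
The bytes are already most-significant first: 0x2491DB01637607E1.
0x2491DB01637607E1 = 2635128055998580705.

2635128055998580705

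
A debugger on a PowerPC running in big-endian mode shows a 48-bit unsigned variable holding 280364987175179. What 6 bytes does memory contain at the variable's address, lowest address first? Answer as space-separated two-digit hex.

280364987175179 in hexadecimal, padded to 48 bits, is 0xFEFD8F77D10B.
Split into bytes (most-significant first): FE FD 8F 77 D1 0B.
In big-endian order the high byte comes first in memory.
So the memory order matches the most-significant-first order: FE FD 8F 77 D1 0B.

FE FD 8F 77 D1 0B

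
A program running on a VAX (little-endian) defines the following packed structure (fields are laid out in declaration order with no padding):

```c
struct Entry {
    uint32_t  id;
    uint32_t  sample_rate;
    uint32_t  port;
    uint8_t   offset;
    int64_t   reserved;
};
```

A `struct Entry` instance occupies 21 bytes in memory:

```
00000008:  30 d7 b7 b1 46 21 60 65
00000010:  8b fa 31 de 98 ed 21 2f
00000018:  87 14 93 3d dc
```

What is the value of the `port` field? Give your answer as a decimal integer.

3727817355

`port` follows `id` (4 B), `sample_rate` (4 B), so it starts at offset 4 + 4 = 8 and occupies 4 bytes.
Bytes at offsets 8..11: 8B FA 31 DE.
In little-endian order the low byte comes first in memory.
Reassemble most-significant byte first: DE 31 FA 8B → 0xDE31FA8B.
0xDE31FA8B = 3727817355.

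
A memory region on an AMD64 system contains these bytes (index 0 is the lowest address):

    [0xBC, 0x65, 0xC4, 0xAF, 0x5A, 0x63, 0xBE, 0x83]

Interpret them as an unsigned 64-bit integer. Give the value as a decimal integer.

In little-endian order the low byte comes first in memory.
Reassemble most-significant byte first: 83 BE 63 5A AF C4 65 BC → 0x83BE635AAFC465BC.
0x83BE635AAFC465BC = 9493134305690674620.

9493134305690674620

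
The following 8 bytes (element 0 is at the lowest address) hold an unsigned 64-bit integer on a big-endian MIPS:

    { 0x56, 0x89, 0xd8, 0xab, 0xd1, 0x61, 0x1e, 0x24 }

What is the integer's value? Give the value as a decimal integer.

Big-endian: lowest address holds the most-significant byte.
The bytes are already most-significant first: 0x5689D8ABD1611E24.
0x5689D8ABD1611E24 = 6235753391534972452.

6235753391534972452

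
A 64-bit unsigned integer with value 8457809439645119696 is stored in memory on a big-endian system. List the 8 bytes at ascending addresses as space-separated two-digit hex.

75 60 2C DF BB FE 34 D0

8457809439645119696 in hexadecimal, padded to 64 bits, is 0x75602CDFBBFE34D0.
Split into bytes (most-significant first): 75 60 2C DF BB FE 34 D0.
Big-endian stores the most-significant byte at the lowest address.
So the memory order matches the most-significant-first order: 75 60 2C DF BB FE 34 D0.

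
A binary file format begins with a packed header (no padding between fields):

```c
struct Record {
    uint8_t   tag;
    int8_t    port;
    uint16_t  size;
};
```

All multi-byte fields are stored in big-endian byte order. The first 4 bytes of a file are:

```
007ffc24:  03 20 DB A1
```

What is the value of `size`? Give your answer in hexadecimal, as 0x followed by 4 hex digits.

`size` follows `tag` (1 B), `port` (1 B), so it starts at offset 1 + 1 = 2 and occupies 2 bytes.
Bytes at offsets 2..3: DB A1.
In big-endian order the high byte comes first in memory.
The bytes are already most-significant first: 0xDBA1.

0xDBA1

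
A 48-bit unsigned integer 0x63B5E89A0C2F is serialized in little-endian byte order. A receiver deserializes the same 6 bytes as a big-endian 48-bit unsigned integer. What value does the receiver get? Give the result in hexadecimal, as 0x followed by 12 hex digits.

Stored little-endian, the bytes at ascending addresses are 2F 0C 9A E8 B5 63.
Read back as big-endian, the last byte is least significant, giving 0x2F0C9AE8B563.

0x2F0C9AE8B563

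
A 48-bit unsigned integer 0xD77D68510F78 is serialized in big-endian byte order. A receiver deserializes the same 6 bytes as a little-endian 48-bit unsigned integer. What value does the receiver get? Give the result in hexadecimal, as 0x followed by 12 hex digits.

Stored big-endian, the bytes at ascending addresses are D7 7D 68 51 0F 78.
Read back as little-endian, the first byte is least significant, giving 0x780F51687DD7.

0x780F51687DD7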